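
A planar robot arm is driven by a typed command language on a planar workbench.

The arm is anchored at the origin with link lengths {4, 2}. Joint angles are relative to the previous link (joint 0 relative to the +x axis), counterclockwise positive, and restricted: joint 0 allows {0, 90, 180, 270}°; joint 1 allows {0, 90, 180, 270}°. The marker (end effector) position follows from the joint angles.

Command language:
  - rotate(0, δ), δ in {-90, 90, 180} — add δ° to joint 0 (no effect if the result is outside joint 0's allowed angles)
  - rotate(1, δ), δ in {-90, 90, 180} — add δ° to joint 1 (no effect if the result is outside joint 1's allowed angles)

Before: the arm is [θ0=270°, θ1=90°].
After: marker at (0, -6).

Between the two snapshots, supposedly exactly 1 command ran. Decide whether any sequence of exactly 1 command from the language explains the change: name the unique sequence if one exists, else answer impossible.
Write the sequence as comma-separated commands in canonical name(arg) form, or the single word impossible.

start: [θ0=270°, θ1=90°]
[1] after rotate(1, -90): [θ0=270°, θ1=0°]
no other 1-command option fits: unique.

rotate(1, -90)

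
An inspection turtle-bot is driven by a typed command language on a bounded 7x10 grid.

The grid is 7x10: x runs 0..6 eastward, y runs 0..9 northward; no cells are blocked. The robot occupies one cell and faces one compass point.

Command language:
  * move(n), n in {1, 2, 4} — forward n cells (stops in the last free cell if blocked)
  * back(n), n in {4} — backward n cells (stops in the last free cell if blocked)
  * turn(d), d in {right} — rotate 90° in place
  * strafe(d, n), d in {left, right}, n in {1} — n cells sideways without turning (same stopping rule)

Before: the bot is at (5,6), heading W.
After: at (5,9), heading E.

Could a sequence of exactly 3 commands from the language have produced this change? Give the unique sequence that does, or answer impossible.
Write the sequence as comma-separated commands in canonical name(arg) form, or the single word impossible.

key: position moved to (5,9) AND the heading swung to E — translation plus rotation needed
t0: at (5,6), heading W
t=1 turn(right) ⇒ at (5,6), heading N
t=2 move(4) ⇒ at (5,9), heading N
t=3 turn(right) ⇒ at (5,9), heading E
all 343 alternatives checked — unique.

turn(right), move(4), turn(right)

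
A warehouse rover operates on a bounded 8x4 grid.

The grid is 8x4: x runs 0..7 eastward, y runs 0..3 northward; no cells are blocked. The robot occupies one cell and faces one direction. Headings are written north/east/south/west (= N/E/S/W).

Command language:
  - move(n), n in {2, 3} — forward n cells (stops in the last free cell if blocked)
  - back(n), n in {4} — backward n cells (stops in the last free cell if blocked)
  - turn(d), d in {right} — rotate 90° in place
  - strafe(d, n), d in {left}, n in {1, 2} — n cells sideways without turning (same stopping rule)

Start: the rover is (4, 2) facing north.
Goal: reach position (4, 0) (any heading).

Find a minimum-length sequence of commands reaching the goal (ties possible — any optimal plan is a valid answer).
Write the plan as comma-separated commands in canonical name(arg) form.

back(4)

start: (4, 2) facing north
t=1 back(4) ⇒ (4, 0) facing north
nothing shorter than 1 reaches the goal.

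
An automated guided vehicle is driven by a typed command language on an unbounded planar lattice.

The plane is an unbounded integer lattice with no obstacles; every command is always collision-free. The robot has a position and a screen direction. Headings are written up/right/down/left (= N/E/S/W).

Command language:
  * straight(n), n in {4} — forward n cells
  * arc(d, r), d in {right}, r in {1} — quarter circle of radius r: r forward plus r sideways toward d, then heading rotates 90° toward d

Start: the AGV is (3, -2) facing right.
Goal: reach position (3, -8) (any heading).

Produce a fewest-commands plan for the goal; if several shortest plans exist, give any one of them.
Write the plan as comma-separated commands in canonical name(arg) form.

start: (3, -2) facing right
t=1 arc(right, 1) ⇒ (4, -3) facing down
t=2 straight(4) ⇒ (4, -7) facing down
t=3 arc(right, 1) ⇒ (3, -8) facing left
minimal: 3 command(s), checked below 3.

arc(right, 1), straight(4), arc(right, 1)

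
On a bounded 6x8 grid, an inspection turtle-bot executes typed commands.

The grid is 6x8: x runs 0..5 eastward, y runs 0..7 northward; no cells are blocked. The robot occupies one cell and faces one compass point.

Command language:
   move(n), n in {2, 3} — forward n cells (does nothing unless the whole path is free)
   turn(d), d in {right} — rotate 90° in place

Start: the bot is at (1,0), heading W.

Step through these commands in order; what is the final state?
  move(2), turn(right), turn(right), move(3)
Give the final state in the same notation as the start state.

begin: at (1,0), heading W
step 1 (move(2)): at (1,0), heading W
step 2 (turn(right)): at (1,0), heading N
step 3 (turn(right)): at (1,0), heading E
step 4 (move(3)): at (4,0), heading E

at (4,0), heading E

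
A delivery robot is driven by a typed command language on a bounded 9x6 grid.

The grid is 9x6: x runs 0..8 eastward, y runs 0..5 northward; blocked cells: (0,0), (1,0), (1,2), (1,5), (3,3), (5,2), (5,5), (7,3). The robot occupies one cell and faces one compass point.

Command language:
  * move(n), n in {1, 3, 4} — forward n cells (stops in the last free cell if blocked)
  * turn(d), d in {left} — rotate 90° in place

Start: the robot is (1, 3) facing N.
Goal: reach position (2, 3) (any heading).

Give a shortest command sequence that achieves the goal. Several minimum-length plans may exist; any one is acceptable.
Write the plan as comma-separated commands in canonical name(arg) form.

turn(left), turn(left), turn(left), move(1)

t0: (1, 3) facing N
[1] after turn(left): (1, 3) facing W
[2] after turn(left): (1, 3) facing S
[3] after turn(left): (1, 3) facing E
[4] after move(1): (2, 3) facing E
no 3-step plan works, so 4 is optimal.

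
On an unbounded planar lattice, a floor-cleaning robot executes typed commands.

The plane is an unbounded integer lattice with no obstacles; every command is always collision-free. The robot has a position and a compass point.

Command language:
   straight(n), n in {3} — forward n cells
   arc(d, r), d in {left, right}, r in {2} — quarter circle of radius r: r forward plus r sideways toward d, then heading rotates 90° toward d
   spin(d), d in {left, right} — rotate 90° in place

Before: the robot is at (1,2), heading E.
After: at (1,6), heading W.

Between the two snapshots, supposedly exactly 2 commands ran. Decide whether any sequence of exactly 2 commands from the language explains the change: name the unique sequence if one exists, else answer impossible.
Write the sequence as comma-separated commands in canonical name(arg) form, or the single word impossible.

arc(left, 2), arc(left, 2)

key: cell and facing (now W) both changed — the 2 commands mix motion and turning
start: at (1,2), heading E
1. arc(left, 2) → at (3,4), heading N
2. arc(left, 2) → at (1,6), heading W
all 25 alternatives checked — unique.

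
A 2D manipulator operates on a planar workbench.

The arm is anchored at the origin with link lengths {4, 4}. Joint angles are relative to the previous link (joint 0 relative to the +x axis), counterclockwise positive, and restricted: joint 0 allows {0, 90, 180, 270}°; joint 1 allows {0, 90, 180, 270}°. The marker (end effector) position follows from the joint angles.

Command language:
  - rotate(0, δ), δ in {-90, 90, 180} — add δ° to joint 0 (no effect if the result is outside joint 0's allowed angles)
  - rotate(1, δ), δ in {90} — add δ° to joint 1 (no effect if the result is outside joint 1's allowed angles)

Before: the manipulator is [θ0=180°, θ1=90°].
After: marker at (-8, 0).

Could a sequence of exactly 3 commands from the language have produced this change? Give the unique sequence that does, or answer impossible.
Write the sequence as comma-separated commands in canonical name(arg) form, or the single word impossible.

begin: [θ0=180°, θ1=90°]
[1] after rotate(1, 90): [θ0=180°, θ1=180°]
[2] after rotate(1, 90): [θ0=180°, θ1=270°]
[3] after rotate(1, 90): [θ0=180°, θ1=0°]
no rival 3-sequence matches.

rotate(1, 90), rotate(1, 90), rotate(1, 90)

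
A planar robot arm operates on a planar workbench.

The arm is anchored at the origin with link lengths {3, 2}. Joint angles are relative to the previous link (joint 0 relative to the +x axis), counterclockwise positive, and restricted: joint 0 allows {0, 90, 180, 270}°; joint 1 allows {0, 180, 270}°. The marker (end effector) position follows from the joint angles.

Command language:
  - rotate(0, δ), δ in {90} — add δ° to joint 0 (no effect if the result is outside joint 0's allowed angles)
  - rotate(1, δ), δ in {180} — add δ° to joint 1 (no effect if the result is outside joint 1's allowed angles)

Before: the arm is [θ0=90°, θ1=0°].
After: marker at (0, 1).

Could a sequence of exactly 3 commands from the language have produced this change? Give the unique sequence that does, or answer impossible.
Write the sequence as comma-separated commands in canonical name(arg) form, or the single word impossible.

rotate(1, 180), rotate(1, 180), rotate(1, 180)

start: [θ0=90°, θ1=0°]
1. rotate(1, 180) → [θ0=90°, θ1=180°]
2. rotate(1, 180) → [θ0=90°, θ1=0°]
3. rotate(1, 180) → [θ0=90°, θ1=180°]
all 8 alternatives checked — unique.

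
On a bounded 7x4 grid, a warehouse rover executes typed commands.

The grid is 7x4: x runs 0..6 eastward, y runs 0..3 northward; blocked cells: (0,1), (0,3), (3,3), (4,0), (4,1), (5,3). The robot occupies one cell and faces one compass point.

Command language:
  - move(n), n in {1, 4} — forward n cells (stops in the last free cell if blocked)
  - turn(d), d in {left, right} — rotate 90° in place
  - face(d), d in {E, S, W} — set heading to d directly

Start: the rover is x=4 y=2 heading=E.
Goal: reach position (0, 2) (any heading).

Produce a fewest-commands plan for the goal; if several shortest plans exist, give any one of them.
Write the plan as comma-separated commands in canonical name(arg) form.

face(W), move(4)

initial: x=4 y=2 heading=E
1. face(W) → x=4 y=2 heading=W
2. move(4) → x=0 y=2 heading=W
no 1-step plan works, so 2 is optimal.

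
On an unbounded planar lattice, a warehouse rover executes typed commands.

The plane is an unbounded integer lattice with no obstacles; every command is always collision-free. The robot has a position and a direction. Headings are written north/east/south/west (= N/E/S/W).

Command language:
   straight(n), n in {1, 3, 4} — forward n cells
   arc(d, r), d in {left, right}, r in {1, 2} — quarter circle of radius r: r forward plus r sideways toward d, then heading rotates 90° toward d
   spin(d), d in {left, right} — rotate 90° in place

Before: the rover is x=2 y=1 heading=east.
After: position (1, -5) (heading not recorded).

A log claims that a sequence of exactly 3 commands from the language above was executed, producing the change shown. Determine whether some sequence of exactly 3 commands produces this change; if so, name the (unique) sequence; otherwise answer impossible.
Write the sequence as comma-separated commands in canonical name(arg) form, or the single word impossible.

arc(right, 1), straight(3), arc(right, 2)

key: running arc(right, 2) before arc(right, 1) would end elsewhere — order is forced
initial: x=2 y=1 heading=east
t=1 arc(right, 1) ⇒ x=3 y=0 heading=south
t=2 straight(3) ⇒ x=3 y=-3 heading=south
t=3 arc(right, 2) ⇒ x=1 y=-5 heading=west
no rival 3-sequence matches.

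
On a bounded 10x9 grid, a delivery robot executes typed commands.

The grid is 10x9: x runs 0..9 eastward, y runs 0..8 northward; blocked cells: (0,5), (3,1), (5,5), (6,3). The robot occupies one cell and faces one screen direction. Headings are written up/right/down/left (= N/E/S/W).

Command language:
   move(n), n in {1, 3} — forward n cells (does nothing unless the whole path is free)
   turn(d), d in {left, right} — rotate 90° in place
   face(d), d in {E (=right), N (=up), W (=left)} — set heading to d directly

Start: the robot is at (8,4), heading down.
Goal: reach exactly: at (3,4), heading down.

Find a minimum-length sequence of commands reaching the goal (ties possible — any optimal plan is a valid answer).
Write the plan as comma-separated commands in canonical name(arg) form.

face(W), move(1), move(1), move(3), turn(left)

from: at (8,4), heading down
t=1 face(W) ⇒ at (8,4), heading left
t=2 move(1) ⇒ at (7,4), heading left
t=3 move(1) ⇒ at (6,4), heading left
t=4 move(3) ⇒ at (3,4), heading left
t=5 turn(left) ⇒ at (3,4), heading down
no 4-step plan works, so 5 is optimal.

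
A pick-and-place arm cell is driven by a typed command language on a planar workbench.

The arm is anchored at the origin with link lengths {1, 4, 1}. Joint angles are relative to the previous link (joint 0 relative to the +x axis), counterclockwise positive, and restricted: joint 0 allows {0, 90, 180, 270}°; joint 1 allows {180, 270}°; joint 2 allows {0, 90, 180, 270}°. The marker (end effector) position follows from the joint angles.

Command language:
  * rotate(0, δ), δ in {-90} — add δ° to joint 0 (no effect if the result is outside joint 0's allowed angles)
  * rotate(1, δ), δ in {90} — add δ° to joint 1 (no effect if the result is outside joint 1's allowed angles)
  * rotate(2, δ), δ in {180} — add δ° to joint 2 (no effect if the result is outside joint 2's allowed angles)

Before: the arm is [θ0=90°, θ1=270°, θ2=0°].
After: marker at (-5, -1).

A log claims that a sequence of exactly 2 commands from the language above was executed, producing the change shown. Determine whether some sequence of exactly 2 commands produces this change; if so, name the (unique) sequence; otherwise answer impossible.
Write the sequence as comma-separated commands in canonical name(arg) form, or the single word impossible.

rotate(0, -90), rotate(0, -90)

t0: [θ0=90°, θ1=270°, θ2=0°]
step 1 (rotate(0, -90)): [θ0=0°, θ1=270°, θ2=0°]
step 2 (rotate(0, -90)): [θ0=270°, θ1=270°, θ2=0°]
no rival 2-sequence matches.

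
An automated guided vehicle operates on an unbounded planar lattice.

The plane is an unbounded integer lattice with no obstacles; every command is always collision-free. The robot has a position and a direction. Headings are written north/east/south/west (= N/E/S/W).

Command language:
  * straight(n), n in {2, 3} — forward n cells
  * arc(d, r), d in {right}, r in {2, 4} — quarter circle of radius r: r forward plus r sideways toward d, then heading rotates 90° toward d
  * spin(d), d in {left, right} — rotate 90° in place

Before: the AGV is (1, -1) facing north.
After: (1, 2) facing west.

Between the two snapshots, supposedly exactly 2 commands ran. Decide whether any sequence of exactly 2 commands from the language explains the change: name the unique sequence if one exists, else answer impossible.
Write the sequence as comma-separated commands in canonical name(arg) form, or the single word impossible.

straight(3), spin(left)

key: running spin(left) before straight(3) would end elsewhere — order is forced
start: (1, -1) facing north
step 1 (straight(3)): (1, 2) facing north
step 2 (spin(left)): (1, 2) facing west
all 36 alternatives checked — unique.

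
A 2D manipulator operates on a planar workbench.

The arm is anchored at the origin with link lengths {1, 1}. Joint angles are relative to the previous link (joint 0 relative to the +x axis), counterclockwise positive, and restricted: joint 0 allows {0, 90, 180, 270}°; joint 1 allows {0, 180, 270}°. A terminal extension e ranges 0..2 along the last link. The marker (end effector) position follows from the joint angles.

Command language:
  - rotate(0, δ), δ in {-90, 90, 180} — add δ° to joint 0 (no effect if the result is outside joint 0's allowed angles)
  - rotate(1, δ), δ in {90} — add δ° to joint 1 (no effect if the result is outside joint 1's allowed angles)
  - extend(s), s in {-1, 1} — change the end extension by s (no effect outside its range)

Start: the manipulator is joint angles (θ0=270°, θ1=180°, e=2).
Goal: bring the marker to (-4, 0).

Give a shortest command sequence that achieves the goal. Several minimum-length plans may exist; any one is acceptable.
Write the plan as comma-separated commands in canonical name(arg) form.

rotate(0, -90), rotate(1, 90), rotate(1, 90)

initial: joint angles (θ0=270°, θ1=180°, e=2)
t=1 rotate(0, -90) ⇒ joint angles (θ0=180°, θ1=180°, e=2)
t=2 rotate(1, 90) ⇒ joint angles (θ0=180°, θ1=270°, e=2)
t=3 rotate(1, 90) ⇒ joint angles (θ0=180°, θ1=0°, e=2)
no 2-step plan works, so 3 is optimal.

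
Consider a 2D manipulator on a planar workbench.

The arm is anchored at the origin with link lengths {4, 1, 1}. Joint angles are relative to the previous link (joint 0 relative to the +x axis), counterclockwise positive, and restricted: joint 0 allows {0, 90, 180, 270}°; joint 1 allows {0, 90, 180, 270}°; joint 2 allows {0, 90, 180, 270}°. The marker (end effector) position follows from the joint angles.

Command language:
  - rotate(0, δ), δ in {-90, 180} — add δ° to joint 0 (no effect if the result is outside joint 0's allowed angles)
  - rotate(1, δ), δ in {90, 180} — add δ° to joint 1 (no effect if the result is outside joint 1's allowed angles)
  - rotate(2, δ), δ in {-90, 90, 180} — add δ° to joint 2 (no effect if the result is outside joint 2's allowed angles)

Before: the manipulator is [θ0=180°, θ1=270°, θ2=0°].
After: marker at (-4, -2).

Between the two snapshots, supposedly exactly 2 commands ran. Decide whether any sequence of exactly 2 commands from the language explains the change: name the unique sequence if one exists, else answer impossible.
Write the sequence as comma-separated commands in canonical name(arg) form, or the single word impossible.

rotate(1, 90), rotate(1, 90)

t0: [θ0=180°, θ1=270°, θ2=0°]
step 1 (rotate(1, 90)): [θ0=180°, θ1=0°, θ2=0°]
step 2 (rotate(1, 90)): [θ0=180°, θ1=90°, θ2=0°]
uniquely the one of 49 2-step routes that fits.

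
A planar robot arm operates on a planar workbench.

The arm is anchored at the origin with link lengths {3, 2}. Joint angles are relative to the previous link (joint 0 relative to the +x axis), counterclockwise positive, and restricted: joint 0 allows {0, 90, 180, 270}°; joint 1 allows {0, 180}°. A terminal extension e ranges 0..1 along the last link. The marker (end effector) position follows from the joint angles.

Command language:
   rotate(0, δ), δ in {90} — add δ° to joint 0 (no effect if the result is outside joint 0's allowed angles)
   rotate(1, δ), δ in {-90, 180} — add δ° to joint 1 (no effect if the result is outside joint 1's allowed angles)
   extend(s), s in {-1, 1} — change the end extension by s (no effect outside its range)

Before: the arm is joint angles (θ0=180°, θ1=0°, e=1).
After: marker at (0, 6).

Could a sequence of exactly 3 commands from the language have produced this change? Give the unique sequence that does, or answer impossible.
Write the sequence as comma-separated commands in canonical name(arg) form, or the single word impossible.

rotate(0, 90), rotate(0, 90), rotate(0, 90)

t0: joint angles (θ0=180°, θ1=0°, e=1)
[1] after rotate(0, 90): joint angles (θ0=270°, θ1=0°, e=1)
[2] after rotate(0, 90): joint angles (θ0=0°, θ1=0°, e=1)
[3] after rotate(0, 90): joint angles (θ0=90°, θ1=0°, e=1)
no other 3-command option fits: unique.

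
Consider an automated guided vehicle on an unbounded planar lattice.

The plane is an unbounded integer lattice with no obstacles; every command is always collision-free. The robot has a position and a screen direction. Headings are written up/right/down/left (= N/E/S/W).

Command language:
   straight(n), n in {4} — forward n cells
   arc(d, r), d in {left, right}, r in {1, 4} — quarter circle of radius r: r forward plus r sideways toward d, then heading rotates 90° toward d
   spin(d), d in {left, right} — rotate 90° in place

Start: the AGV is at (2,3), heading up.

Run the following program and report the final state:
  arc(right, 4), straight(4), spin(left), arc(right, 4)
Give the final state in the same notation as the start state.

start: at (2,3), heading up
1. arc(right, 4) → at (6,7), heading right
2. straight(4) → at (10,7), heading right
3. spin(left) → at (10,7), heading up
4. arc(right, 4) → at (14,11), heading right

at (14,11), heading right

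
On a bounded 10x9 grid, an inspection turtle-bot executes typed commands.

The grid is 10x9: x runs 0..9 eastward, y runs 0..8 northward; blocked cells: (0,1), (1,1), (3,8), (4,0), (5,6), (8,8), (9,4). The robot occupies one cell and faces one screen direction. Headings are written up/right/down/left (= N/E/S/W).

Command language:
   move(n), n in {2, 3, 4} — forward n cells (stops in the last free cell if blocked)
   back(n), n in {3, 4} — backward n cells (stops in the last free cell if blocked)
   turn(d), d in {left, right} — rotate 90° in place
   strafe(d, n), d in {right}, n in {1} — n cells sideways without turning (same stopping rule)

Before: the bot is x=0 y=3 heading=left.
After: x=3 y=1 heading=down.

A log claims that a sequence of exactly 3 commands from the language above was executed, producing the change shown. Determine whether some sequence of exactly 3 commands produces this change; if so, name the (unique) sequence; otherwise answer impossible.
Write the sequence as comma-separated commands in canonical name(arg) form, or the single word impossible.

key: position moved to (3,1) AND the heading swung to S — translation plus rotation needed
from: x=0 y=3 heading=left
t=1 back(3) ⇒ x=3 y=3 heading=left
t=2 turn(left) ⇒ x=3 y=3 heading=down
t=3 move(2) ⇒ x=3 y=1 heading=down
no other 3-command option fits: unique.

back(3), turn(left), move(2)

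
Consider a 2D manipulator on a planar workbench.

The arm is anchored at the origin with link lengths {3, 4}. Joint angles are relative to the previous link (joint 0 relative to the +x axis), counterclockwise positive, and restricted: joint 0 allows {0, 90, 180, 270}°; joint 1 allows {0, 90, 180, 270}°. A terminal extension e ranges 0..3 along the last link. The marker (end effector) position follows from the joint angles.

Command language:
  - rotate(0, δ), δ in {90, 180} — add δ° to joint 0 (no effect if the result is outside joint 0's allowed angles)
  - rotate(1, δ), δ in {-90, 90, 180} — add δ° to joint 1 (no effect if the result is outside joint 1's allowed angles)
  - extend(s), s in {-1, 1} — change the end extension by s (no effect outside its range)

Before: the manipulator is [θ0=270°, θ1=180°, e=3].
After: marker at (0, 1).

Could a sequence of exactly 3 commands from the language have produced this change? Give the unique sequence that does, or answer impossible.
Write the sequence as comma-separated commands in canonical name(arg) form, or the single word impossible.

start: [θ0=270°, θ1=180°, e=3]
step 1 (extend(-1)): [θ0=270°, θ1=180°, e=2]
step 2 (extend(-1)): [θ0=270°, θ1=180°, e=1]
step 3 (extend(-1)): [θ0=270°, θ1=180°, e=0]
all 343 alternatives checked — unique.

extend(-1), extend(-1), extend(-1)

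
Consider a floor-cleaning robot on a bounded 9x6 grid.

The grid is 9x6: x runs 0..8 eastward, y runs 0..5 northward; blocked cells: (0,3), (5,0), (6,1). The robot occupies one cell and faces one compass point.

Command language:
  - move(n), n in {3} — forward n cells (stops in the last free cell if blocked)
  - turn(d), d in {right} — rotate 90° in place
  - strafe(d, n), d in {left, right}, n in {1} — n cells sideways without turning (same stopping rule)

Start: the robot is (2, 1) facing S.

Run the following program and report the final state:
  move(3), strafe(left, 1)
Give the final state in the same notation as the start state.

start: (2, 1) facing S
step 1 (move(3)): (2, 0) facing S
step 2 (strafe(left, 1)): (3, 0) facing S

(3, 0) facing S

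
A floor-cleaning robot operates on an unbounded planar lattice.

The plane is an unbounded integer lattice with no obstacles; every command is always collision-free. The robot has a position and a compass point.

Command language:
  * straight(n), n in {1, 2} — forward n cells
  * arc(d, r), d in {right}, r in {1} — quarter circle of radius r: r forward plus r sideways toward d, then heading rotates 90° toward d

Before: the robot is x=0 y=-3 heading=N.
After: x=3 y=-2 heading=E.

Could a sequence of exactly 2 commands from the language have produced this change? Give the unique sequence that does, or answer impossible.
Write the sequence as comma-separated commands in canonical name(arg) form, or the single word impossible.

arc(right, 1), straight(2)

key: cell and facing (now E) both changed — the 2 commands mix motion and turning
from: x=0 y=-3 heading=N
step 1 (arc(right, 1)): x=1 y=-2 heading=E
step 2 (straight(2)): x=3 y=-2 heading=E
all 9 alternatives checked — unique.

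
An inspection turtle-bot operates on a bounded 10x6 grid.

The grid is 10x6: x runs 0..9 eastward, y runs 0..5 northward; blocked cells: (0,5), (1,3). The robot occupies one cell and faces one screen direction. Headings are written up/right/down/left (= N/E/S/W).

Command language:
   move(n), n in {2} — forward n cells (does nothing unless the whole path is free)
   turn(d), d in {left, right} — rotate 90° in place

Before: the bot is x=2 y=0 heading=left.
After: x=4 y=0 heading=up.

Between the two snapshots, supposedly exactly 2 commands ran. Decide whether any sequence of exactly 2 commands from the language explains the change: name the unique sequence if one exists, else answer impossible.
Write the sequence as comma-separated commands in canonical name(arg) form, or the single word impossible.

impossible

every 2-command combo misses the target.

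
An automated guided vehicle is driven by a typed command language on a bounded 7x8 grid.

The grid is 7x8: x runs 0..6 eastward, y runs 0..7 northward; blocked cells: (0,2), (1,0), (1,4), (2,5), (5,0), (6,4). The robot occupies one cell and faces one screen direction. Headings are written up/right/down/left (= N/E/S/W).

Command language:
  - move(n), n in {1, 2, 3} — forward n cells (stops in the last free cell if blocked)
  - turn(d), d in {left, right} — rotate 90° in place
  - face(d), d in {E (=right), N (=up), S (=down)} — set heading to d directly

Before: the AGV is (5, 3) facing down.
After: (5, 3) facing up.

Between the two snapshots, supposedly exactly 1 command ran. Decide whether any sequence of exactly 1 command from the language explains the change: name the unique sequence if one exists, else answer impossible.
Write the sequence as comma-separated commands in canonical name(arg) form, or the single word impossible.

key: parked at (5,3) the whole time — nothing moves the robot
t0: (5, 3) facing down
step 1 (face(N)): (5, 3) facing up
no rival 1-sequence matches.

face(N)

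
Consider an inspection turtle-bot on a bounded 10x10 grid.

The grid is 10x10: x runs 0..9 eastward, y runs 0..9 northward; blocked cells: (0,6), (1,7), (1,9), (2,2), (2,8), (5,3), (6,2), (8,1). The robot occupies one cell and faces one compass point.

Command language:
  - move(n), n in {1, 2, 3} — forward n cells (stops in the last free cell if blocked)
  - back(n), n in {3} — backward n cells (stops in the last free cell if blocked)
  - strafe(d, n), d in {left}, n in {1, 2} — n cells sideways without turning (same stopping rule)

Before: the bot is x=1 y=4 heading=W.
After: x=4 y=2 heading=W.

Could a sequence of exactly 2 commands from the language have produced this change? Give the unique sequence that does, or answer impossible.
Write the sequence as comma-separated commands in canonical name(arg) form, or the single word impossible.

key: running strafe(left, 2) before back(3) would end elsewhere — order is forced
start: x=1 y=4 heading=W
1. back(3) → x=4 y=4 heading=W
2. strafe(left, 2) → x=4 y=2 heading=W
no other 2-command option fits: unique.

back(3), strafe(left, 2)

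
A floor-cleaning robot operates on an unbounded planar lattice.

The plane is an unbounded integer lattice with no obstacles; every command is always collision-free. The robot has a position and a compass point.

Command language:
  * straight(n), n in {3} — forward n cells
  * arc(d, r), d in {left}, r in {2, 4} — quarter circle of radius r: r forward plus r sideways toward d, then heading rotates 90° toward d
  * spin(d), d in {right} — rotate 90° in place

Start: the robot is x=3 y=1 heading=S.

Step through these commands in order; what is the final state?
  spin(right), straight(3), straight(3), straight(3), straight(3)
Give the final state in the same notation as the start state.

t0: x=3 y=1 heading=S
t=1 spin(right) ⇒ x=3 y=1 heading=W
t=2 straight(3) ⇒ x=0 y=1 heading=W
t=3 straight(3) ⇒ x=-3 y=1 heading=W
t=4 straight(3) ⇒ x=-6 y=1 heading=W
t=5 straight(3) ⇒ x=-9 y=1 heading=W

x=-9 y=1 heading=W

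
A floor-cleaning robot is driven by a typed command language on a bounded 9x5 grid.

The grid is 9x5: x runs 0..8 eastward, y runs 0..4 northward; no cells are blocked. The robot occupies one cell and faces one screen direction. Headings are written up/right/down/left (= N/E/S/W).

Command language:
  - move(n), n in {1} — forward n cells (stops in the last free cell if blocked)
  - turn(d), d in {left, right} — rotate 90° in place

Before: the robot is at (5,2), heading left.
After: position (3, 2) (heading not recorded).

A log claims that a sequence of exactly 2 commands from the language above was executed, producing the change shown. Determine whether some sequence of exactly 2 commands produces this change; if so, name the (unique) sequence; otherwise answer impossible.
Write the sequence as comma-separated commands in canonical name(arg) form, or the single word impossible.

move(1), move(1)

start: at (5,2), heading left
[1] after move(1): at (4,2), heading left
[2] after move(1): at (3,2), heading left
no rival 2-sequence matches.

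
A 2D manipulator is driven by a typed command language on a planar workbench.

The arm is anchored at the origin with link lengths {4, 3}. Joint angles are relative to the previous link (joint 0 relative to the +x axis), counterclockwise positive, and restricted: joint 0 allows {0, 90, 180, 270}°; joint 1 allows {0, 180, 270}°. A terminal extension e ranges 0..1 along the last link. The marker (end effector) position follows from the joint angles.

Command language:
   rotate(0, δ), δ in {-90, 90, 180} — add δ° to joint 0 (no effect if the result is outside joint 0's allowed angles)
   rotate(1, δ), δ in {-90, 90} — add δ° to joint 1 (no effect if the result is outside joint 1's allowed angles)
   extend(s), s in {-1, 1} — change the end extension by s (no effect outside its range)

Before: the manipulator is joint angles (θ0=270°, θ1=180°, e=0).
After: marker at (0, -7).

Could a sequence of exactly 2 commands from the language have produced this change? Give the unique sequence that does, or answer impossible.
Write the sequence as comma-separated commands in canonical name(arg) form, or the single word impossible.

rotate(1, 90), rotate(1, 90)

initial: joint angles (θ0=270°, θ1=180°, e=0)
1. rotate(1, 90) → joint angles (θ0=270°, θ1=270°, e=0)
2. rotate(1, 90) → joint angles (θ0=270°, θ1=0°, e=0)
uniquely the one of 49 2-step routes that fits.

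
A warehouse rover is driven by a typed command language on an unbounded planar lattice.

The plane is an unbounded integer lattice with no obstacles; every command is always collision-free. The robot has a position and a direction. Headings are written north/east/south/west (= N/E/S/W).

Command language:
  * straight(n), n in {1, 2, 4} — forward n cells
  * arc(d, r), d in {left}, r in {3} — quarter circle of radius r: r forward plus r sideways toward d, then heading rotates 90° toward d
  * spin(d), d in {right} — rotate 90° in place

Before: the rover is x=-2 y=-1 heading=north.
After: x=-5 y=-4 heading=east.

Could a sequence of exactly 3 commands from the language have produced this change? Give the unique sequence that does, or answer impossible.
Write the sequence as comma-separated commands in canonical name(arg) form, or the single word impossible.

arc(left, 3), arc(left, 3), arc(left, 3)

key: cell and facing (now E) both changed — the 3 commands mix motion and turning
from: x=-2 y=-1 heading=north
[1] after arc(left, 3): x=-5 y=2 heading=west
[2] after arc(left, 3): x=-8 y=-1 heading=south
[3] after arc(left, 3): x=-5 y=-4 heading=east
no rival 3-sequence matches.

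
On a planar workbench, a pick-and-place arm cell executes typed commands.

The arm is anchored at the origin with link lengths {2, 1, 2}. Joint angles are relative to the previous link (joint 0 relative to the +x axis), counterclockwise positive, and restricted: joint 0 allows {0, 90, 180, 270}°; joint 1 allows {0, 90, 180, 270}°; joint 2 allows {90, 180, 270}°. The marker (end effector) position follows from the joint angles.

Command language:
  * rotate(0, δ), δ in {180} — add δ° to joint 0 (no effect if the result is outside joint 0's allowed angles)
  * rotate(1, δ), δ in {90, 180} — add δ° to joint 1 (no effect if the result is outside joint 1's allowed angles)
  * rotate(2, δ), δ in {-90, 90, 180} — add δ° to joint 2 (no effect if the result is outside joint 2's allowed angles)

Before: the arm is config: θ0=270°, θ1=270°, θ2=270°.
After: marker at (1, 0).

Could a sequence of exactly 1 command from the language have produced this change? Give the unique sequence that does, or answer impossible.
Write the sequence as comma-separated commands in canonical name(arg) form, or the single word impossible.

initial: config: θ0=270°, θ1=270°, θ2=270°
step 1 (rotate(0, 180)): config: θ0=90°, θ1=270°, θ2=270°
all 6 alternatives checked — unique.

rotate(0, 180)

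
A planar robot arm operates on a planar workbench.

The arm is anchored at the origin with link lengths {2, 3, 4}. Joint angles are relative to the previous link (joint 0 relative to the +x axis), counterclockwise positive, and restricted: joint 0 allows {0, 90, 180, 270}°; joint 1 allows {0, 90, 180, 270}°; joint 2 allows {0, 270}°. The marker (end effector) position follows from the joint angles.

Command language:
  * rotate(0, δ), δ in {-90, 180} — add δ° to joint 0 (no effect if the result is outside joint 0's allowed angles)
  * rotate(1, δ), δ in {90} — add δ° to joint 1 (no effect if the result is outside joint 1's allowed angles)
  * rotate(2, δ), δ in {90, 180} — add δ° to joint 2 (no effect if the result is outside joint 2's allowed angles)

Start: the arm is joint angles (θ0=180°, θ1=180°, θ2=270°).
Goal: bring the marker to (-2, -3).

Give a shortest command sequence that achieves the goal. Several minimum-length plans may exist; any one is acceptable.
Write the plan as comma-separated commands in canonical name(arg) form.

rotate(1, 90), rotate(0, 180)

t0: joint angles (θ0=180°, θ1=180°, θ2=270°)
step 1 (rotate(1, 90)): joint angles (θ0=180°, θ1=270°, θ2=270°)
step 2 (rotate(0, 180)): joint angles (θ0=0°, θ1=270°, θ2=270°)
shorter routes all fall short; 2 is best.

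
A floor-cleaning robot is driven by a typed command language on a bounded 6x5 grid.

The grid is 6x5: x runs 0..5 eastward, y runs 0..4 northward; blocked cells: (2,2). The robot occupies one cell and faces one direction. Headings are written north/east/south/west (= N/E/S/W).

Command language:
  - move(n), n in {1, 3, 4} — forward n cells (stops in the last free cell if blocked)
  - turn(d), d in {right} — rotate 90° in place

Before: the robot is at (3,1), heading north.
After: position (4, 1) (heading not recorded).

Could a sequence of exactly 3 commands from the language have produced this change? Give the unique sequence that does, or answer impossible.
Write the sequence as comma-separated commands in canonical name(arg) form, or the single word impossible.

start: at (3,1), heading north
[1] after turn(right): at (3,1), heading east
[2] after move(1): at (4,1), heading east
[3] after turn(right): at (4,1), heading south
no rival 3-sequence matches.

turn(right), move(1), turn(right)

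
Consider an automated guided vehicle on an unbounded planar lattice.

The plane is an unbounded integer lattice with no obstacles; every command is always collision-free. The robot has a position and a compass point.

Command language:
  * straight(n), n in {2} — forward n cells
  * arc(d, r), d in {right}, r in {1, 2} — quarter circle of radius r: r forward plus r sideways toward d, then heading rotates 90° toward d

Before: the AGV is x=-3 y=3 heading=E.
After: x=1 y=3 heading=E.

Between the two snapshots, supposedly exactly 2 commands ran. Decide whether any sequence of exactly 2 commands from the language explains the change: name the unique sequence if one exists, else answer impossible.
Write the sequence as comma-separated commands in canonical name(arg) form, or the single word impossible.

key: still facing E at the end — nothing in the sequence rotates
initial: x=-3 y=3 heading=E
t=1 straight(2) ⇒ x=-1 y=3 heading=E
t=2 straight(2) ⇒ x=1 y=3 heading=E
no other 2-command option fits: unique.

straight(2), straight(2)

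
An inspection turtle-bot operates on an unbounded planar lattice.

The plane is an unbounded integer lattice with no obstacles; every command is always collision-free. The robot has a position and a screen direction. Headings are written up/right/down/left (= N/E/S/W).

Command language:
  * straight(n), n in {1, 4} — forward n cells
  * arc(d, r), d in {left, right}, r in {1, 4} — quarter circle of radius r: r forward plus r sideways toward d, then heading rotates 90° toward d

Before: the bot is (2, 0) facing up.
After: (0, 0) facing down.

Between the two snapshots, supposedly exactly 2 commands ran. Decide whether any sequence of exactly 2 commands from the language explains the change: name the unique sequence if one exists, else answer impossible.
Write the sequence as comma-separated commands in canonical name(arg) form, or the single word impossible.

arc(left, 1), arc(left, 1)

key: cell and facing (now S) both changed — the 2 commands mix motion and turning
initial: (2, 0) facing up
step 1 (arc(left, 1)): (1, 1) facing left
step 2 (arc(left, 1)): (0, 0) facing down
all 36 alternatives checked — unique.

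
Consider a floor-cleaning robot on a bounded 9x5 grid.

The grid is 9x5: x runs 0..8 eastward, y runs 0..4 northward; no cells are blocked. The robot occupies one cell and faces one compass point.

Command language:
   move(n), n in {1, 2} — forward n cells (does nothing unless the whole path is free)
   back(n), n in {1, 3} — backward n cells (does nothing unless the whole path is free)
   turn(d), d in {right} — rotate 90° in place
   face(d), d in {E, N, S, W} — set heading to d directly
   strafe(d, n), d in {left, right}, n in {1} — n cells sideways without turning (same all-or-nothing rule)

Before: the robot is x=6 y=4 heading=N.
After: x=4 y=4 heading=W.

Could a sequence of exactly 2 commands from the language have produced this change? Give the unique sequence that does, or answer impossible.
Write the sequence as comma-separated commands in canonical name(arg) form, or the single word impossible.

face(W), move(2)

key: position moved to (4,4) AND the heading swung to W — translation plus rotation needed
initial: x=6 y=4 heading=N
t=1 face(W) ⇒ x=6 y=4 heading=W
t=2 move(2) ⇒ x=4 y=4 heading=W
uniquely the one of 121 2-step routes that fits.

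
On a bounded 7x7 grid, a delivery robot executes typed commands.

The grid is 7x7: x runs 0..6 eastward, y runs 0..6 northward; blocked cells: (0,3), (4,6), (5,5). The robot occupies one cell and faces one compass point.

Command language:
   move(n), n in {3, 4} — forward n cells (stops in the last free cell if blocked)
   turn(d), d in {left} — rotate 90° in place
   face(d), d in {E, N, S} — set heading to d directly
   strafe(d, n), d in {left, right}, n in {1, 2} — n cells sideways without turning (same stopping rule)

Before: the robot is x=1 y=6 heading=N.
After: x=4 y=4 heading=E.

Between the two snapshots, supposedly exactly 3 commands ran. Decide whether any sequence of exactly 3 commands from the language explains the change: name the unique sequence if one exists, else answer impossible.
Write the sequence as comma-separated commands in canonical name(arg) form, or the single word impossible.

key: position moved to (4,4) AND the heading swung to E — translation plus rotation needed
t0: x=1 y=6 heading=N
step 1 (face(E)): x=1 y=6 heading=E
step 2 (strafe(right, 2)): x=1 y=4 heading=E
step 3 (move(3)): x=4 y=4 heading=E
all 1000 alternatives checked — unique.

face(E), strafe(right, 2), move(3)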